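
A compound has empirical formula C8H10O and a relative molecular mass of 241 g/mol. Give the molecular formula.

C16H20O2

Empirical-formula mass = 122.16 g/mol
n = 241 / 122.16 = 1.97 ≈ 2
Molecular formula = (C8H10O)2 = C16H20O2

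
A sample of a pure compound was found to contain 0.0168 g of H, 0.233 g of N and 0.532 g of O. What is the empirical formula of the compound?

Moles — H: 0.0168 / 1.008 = 0.01667 mol; N: 0.233 / 14.01 = 0.01663 mol; O: 0.532 / 16.00 = 0.03325 mol
Ratios (÷ 0.01663): H 1.002, N 1.000, O 1.999
Ratio ≈ 1:1:2, so the empirical formula is HNO2

HNO2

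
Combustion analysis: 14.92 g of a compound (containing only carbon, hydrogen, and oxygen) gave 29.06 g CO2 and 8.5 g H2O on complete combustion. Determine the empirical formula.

mol C = 29.06 / 44.01 = 0.6603; mass C = 0.6603 × 12.01 = 7.930 g
mol H = 2 × (8.5 / 18.02) = 0.9434; mass H = 0.9434 × 1.008 = 0.9509 g
mass O = 14.92 − (8.881) = 6.039 g → mol O = 0.3774
Divide by the smallest (0.3774 mol O): C 1.749, H 2.500, O 1.000
×4: C 7.00, H 10.00, O 4.00 → C7H10O4

C7H10O4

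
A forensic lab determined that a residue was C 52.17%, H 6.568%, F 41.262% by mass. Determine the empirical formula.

Assume 100 g: 52.17 g C, 6.568 g H, 41.262 g F.
Moles — C: 52.17 / 12.01 = 4.344 mol; H: 6.568 / 1.008 = 6.516 mol; F: 41.262 / 19.00 = 2.172 mol
Ratios (÷ 2.172): C 2.000, H 3.000, F 1.000
Ratio ≈ 2:3:1, so the empirical formula is C2H3F

C2H3F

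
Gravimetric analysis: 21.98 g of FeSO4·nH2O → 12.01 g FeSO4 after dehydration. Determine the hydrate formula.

FeSO4·7H2O

Mass of water lost = 21.98 − 12.01 = 9.97 g → 9.97 / 18.02 = 0.5533 mol H2O
Molar mass of FeSO4 = 151.92 g/mol → mol FeSO4 = 12.01 / 151.92 = 0.07905
n = 0.5533 / 0.07905 = 7.00 ≈ 7 → FeSO4·7H2O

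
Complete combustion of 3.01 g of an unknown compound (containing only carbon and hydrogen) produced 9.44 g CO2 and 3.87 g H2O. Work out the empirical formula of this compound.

mol C = 9.44 / 44.01 = 0.2145; mass C = 0.2145 × 12.01 = 2.576 g
mol H = 2 × (3.87 / 18.02) = 0.4295; mass H = 0.4295 × 1.008 = 0.4330 g
Ratios (÷ 0.2145): C 1.000, H 2.002
→ CH2

CH2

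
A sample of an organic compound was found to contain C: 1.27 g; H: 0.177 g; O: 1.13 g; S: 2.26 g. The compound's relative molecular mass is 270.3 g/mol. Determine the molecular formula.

C6H10O4S4

n(C) = 1.27/12.01 = 0.1057, n(H) = 0.177/1.008 = 0.1756, n(O) = 1.13/16.00 = 0.07062, n(S) = 2.26/32.07 = 0.07047
Smallest is S at 0.07047 mol; normalising gives C 1.501, H 2.492, O 1.002, S 1.000
Multiply by 2: C 3.00, H 4.98, O 2.00, S 2.00 → C3H5O2S2
Empirical-formula mass = 137.21 g/mol
n = 270.3 / 137.21 = 1.97 ≈ 2
Molecular formula = (C3H5O2S2)×2 = C6H10O4S4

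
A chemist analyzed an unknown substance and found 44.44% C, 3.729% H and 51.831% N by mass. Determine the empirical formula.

CHN

Assume 100 g: 44.44 g C, 3.729 g H, 51.831 g N.
Moles — C: 44.44 / 12.01 = 3.7 mol; H: 3.729 / 1.008 = 3.699 mol; N: 51.831 / 14.01 = 3.7 mol
Smallest is H at 3.699 mol; normalising gives C 1.000, H 1.000, N 1.000
→ CHN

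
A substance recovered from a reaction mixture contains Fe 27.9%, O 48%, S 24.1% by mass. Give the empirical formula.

Fe2O12S3

Assume 100 g: 27.9 g Fe, 48 g O, 24.1 g S.
Moles — Fe: 27.9 / 55.85 = 0.4996 mol; O: 48 / 16.00 = 3 mol; S: 24.1 / 32.07 = 0.7515 mol
Divide by the smallest (0.4996 mol Fe): Fe 1.000, O 6.005, S 1.504
×2: Fe 2.00, O 12.01, S 3.01 → Fe2O12S3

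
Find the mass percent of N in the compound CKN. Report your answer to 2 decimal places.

21.51%

Molar mass = 1(12.01) + 1(39.10) + 1(14.01) = 65.120 g/mol
Mass of N per mole = 1 × 14.01 = 14.010 g
% N = 14.010 / 65.120 × 100 = 21.51%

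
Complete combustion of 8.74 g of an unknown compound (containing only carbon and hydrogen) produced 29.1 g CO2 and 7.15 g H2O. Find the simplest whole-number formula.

mol C = 29.1 / 44.01 = 0.6612; mass C = 0.6612 × 12.01 = 7.941 g
mol H = 2 × (7.15 / 18.02) = 0.7936; mass H = 0.7936 × 1.008 = 0.7999 g
Smallest is C at 0.6612 mol; normalising gives C 1.000, H 1.200
Multiply by 5: C 5.00, H 6.00 → C5H6

C5H6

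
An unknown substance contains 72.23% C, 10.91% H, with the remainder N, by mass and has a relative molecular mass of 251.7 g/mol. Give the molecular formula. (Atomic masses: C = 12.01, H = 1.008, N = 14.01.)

Assume 100 g: 72.23 g C, 10.91 g H, 16.86 g N.
C: 72.23 g ÷ 12.01 g/mol = 6.014 mol
H: 10.91 g ÷ 1.008 g/mol = 10.82 mol
N: 16.86 g ÷ 14.01 g/mol = 1.203 mol
Ratios (÷ 1.203): C 4.998, H 8.994, N 1.000
→ C5H9N
Empirical-formula mass = 83.13 g/mol
n = 251.7 / 83.13 = 3.03 ≈ 3
Molecular formula = (C5H9N)×3 = C15H27N3

C15H27N3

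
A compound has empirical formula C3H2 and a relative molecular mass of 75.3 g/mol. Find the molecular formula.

Empirical-formula mass = 38.05 g/mol
n = 75.3 / 38.05 = 1.98 ≈ 2
Molecular formula = (C3H2)2 = C6H4

C6H4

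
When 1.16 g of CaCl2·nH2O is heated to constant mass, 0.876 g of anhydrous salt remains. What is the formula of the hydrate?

CaCl2·2H2O

Mass of water lost = 1.16 − 0.876 = 0.284 g → 0.284 / 18.02 = 0.01576 mol H2O
Molar mass of CaCl2 = 110.98 g/mol → mol CaCl2 = 0.876 / 110.98 = 0.007893
n = 0.01576 / 0.007893 = 2.00 ≈ 2 → CaCl2·2H2O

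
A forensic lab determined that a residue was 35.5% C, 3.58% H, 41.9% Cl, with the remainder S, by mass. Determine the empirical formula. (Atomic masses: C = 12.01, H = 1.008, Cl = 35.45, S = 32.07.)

Assume 100 g: 35.5 g C, 3.58 g H, 41.9 g Cl, 19.02 g S.
Moles — C: 35.5 / 12.01 = 2.956 mol; H: 3.58 / 1.008 = 3.552 mol; Cl: 41.9 / 35.45 = 1.182 mol; S: 19.02 / 32.07 = 0.5931 mol
Smallest is S at 0.5931 mol; normalising gives C 4.984, H 5.988, Cl 1.993, S 1.000
→ C5H6Cl2S

C5H6Cl2S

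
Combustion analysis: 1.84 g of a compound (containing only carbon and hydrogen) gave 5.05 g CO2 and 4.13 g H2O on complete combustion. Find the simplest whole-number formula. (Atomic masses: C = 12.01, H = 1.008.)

mol C = 5.05 / 44.01 = 0.1147; mass C = 0.1147 × 12.01 = 1.378 g
mol H = 2 × (4.13 / 18.02) = 0.4584; mass H = 0.4584 × 1.008 = 0.4620 g
Smallest is C at 0.1147 mol; normalising gives C 1.000, H 3.995
Ratio ≈ 1:4, so the empirical formula is CH4

CH4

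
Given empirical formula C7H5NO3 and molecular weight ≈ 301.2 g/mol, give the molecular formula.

C14H10N2O6

Empirical-formula mass = 151.12 g/mol
n = 301.2 / 151.12 = 1.99 ≈ 2
Molecular formula = (C7H5NO3)2 = C14H10N2O6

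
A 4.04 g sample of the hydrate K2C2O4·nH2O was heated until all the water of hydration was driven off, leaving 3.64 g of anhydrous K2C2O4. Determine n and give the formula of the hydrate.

Mass of water lost = 4.04 − 3.64 = 0.4 g → 0.4 / 18.02 = 0.0222 mol H2O
Molar mass of K2C2O4 = 166.22 g/mol → mol K2C2O4 = 3.64 / 166.22 = 0.0219
n = 0.0222 / 0.0219 = 1.01 ≈ 1 → K2C2O4·H2O

K2C2O4·H2O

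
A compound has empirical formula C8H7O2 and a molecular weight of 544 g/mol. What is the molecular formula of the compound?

Empirical-formula mass = 135.14 g/mol
n = 544 / 135.14 = 4.03 ≈ 4
Molecular formula = (C8H7O2)4 = C32H28O8

C32H28O8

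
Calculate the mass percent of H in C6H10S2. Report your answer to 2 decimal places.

Molar mass = 6(12.01) + 10(1.008) + 2(32.07) = 146.280 g/mol
Mass of H per mole = 10 × 1.008 = 10.080 g
% H = 10.080 / 146.280 × 100 = 6.89%

6.89%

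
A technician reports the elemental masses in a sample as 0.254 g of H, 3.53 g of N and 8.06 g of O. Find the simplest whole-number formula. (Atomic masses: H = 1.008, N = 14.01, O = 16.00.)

HNO2

Moles — H: 0.254 / 1.008 = 0.252 mol; N: 3.53 / 14.01 = 0.252 mol; O: 8.06 / 16.00 = 0.5038 mol
Divide by the smallest (0.252 mol N): H 1.000, N 1.000, O 1.999
Ratio ≈ 1:1:2, so the empirical formula is HNO2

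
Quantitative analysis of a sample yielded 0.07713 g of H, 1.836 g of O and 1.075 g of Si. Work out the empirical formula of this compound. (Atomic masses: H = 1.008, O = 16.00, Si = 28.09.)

H: 0.07713 g ÷ 1.008 g/mol = 0.07652 mol
O: 1.836 g ÷ 16.00 g/mol = 0.1148 mol
Si: 1.075 g ÷ 28.09 g/mol = 0.03827 mol
Ratios (÷ 0.03827): H 1.999, O 2.998, Si 1.000
Ratio ≈ 2:3:1, so the empirical formula is H2O3Si

H2O3Si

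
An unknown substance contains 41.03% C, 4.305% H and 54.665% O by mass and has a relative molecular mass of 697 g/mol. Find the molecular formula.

Assume 100 g: 41.03 g C, 4.305 g H, 54.665 g O.
Moles — C: 41.03 / 12.01 = 3.416 mol; H: 4.305 / 1.008 = 4.271 mol; O: 54.665 / 16.00 = 3.417 mol
Divide by the smallest (3.416 mol C): C 1.000, H 1.250, O 1.000
×4: C 4.00, H 5.00, O 4.00 → C4H5O4
Empirical-formula mass = 117.08 g/mol
n = 697 / 117.08 = 5.95 ≈ 6
Molecular formula = (C4H5O4)×6 = C24H30O24

C24H30O24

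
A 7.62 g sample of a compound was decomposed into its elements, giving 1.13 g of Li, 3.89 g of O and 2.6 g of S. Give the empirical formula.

Moles — Li: 1.13 / 6.94 = 0.1628 mol; O: 3.89 / 16.00 = 0.2431 mol; S: 2.6 / 32.07 = 0.08107 mol
Divide by the smallest (0.08107 mol S): Li 2.008, O 2.999, S 1.000
Ratio ≈ 2:3:1, so the empirical formula is Li2O3S

Li2O3S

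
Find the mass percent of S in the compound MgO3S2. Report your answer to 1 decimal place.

Molar mass = 1(24.31) + 3(16.00) + 2(32.07) = 136.450 g/mol
Mass of S per mole = 2 × 32.07 = 64.140 g
% S = 64.140 / 136.450 × 100 = 47.0%

47.0%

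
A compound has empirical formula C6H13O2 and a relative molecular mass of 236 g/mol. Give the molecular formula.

C12H26O4

Empirical-formula mass = 117.16 g/mol
n = 236 / 117.16 = 2.01 ≈ 2
Molecular formula = (C6H13O2)2 = C12H26O4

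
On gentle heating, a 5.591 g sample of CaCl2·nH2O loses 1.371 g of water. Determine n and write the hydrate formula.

Mass of anhydrous CaCl2 = 5.591 − 1.371 = 4.22 g
mol H2O = 1.371 / 18.02 = 0.07608
Molar mass of CaCl2 = 110.98 g/mol → mol CaCl2 = 4.22 / 110.98 = 0.03802
n = 0.07608 / 0.03802 = 2.00 ≈ 2 → CaCl2·2H2O

CaCl2·2H2O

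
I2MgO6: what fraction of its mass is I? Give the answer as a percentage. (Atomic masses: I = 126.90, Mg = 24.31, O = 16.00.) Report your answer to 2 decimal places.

67.84%

Molar mass = 2(126.90) + 1(24.31) + 6(16.00) = 374.110 g/mol
Mass of I per mole = 2 × 126.90 = 253.800 g
% I = 253.800 / 374.110 × 100 = 67.84%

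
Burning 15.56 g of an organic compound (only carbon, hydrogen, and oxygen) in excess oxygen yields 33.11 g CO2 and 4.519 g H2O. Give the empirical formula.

mol C = 33.11 / 44.01 = 0.7523; mass C = 0.7523 × 12.01 = 9.035 g
mol H = 2 × (4.519 / 18.02) = 0.5016; mass H = 0.5016 × 1.008 = 0.5056 g
mass O = 15.56 − (9.541) = 6.019 g → mol O = 0.3762
Ratios (÷ 0.3762): C 2.000, H 1.333, O 1.000
Scaling by 3: C 6.00, H 4.00, O 3.00 → C6H4O3

C6H4O3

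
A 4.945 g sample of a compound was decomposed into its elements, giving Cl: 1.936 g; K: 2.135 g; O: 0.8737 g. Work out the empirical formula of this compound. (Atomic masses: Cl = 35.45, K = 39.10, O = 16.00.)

ClKO

Cl: 1.936 g ÷ 35.45 g/mol = 0.05461 mol
K: 2.135 g ÷ 39.10 g/mol = 0.0546 mol
O: 0.8737 g ÷ 16.00 g/mol = 0.05461 mol
Divide by the smallest (0.0546 mol K): Cl 1.000, K 1.000, O 1.000
→ ClKO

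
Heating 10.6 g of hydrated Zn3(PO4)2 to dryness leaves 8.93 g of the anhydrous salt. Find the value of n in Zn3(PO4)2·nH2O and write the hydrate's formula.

Zn3(PO4)2·4H2O

Mass of water lost = 10.6 − 8.93 = 1.67 g → 1.67 / 18.02 = 0.09267 mol H2O
Molar mass of Zn3(PO4)2 = 386.08 g/mol → mol Zn3(PO4)2 = 8.93 / 386.08 = 0.02313
n = 0.09267 / 0.02313 = 4.01 ≈ 4 → Zn3(PO4)2·4H2O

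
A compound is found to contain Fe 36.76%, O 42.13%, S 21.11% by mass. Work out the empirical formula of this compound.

Assume 100 g: 36.76 g Fe, 42.13 g O, 21.11 g S.
n(Fe) = 36.76/55.85 = 0.6582, n(O) = 42.13/16.00 = 2.633, n(S) = 21.11/32.07 = 0.6582
Ratios (÷ 0.6582): Fe 1.000, O 4.001, S 1.000
≈ 1:4:1 → FeO4S

FeO4S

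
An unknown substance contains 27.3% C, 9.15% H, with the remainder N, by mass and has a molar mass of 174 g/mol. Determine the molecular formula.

Assume 100 g: 27.3 g C, 9.15 g H, 63.55 g N.
Moles — C: 27.3 / 12.01 = 2.273 mol; H: 9.15 / 1.008 = 9.077 mol; N: 63.55 / 14.01 = 4.536 mol
Smallest is C at 2.273 mol; normalising gives C 1.000, H 3.993, N 1.996
Ratio ≈ 1:4:2, so the empirical formula is CH4N2
Empirical-formula mass = 44.06 g/mol
n = 174 / 44.06 = 3.95 ≈ 4
Molecular formula = (CH4N2)×4 = C4H16N8

C4H16N8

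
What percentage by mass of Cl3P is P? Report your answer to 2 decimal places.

22.55%

Molar mass = 3(35.45) + 1(30.97) = 137.320 g/mol
Mass of P per mole = 1 × 30.97 = 30.970 g
% P = 30.970 / 137.320 × 100 = 22.55%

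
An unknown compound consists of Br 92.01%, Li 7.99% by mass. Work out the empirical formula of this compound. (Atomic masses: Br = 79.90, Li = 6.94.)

Assume 100 g: 92.01 g Br, 7.99 g Li.
Moles — Br: 92.01 / 79.90 = 1.152 mol; Li: 7.99 / 6.94 = 1.151 mol
Ratios (÷ 1.151): Br 1.000, Li 1.000
≈ 1:1 → BrLi

BrLi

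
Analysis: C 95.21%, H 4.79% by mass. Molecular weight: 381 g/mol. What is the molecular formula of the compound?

Assume 100 g: 95.21 g C, 4.79 g H.
n(C) = 95.21/12.01 = 7.928, n(H) = 4.79/1.008 = 4.752
Smallest is H at 4.752 mol; normalising gives C 1.668, H 1.000
×3: C 5.00, H 3.00 → C5H3
Empirical-formula mass = 63.07 g/mol
n = 381 / 63.07 = 6.04 ≈ 6
Molecular formula = (C5H3)×6 = C30H18

C30H18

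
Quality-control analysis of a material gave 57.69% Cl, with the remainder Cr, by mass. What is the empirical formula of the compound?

Assume 100 g: 57.69 g Cl, 42.31 g Cr.
Cl: 57.69 g ÷ 35.45 g/mol = 1.627 mol
Cr: 42.31 g ÷ 52.00 g/mol = 0.8137 mol
Ratios (÷ 0.8137): Cl 2.000, Cr 1.000
≈ 2:1 → Cl2Cr

Cl2Cr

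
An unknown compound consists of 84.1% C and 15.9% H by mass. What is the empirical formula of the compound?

C4H9

Assume 100 g: 84.1 g C, 15.9 g H.
Moles — C: 84.1 / 12.01 = 7.002 mol; H: 15.9 / 1.008 = 15.77 mol
Smallest is C at 7.002 mol; normalising gives C 1.000, H 2.253
×4: C 4.00, H 9.01 → C4H9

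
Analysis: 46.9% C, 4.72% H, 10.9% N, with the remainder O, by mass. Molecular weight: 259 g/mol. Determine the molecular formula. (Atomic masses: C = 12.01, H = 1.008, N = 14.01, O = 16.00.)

C10H12N2O6

Assume 100 g: 46.9 g C, 4.72 g H, 10.9 g N, 37.48 g O.
C: 46.9 g ÷ 12.01 g/mol = 3.905 mol
H: 4.72 g ÷ 1.008 g/mol = 4.683 mol
N: 10.9 g ÷ 14.01 g/mol = 0.778 mol
O: 37.48 g ÷ 16.00 g/mol = 2.342 mol
Divide by the smallest (0.778 mol N): C 5.019, H 6.019, N 1.000, O 3.011
≈ 5:6:1:3 → C5H6NO3
Empirical-formula mass = 128.11 g/mol
n = 259 / 128.11 = 2.02 ≈ 2
Molecular formula = (C5H6NO3)×2 = C10H12N2O6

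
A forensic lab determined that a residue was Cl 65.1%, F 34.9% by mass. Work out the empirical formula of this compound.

Assume 100 g: 65.1 g Cl, 34.9 g F.
Moles — Cl: 65.1 / 35.45 = 1.836 mol; F: 34.9 / 19.00 = 1.837 mol
Smallest is Cl at 1.836 mol; normalising gives Cl 1.000, F 1.000
Ratio ≈ 1:1, so the empirical formula is ClF

ClF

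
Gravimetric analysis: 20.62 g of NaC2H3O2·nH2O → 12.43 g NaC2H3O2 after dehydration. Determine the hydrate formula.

Mass of water lost = 20.62 − 12.43 = 8.19 g → 8.19 / 18.02 = 0.4545 mol H2O
Molar mass of NaC2H3O2 = 82.03 g/mol → mol NaC2H3O2 = 12.43 / 82.03 = 0.1515
n = 0.4545 / 0.1515 = 3.00 ≈ 3 → NaC2H3O2·3H2O

NaC2H3O2·3H2O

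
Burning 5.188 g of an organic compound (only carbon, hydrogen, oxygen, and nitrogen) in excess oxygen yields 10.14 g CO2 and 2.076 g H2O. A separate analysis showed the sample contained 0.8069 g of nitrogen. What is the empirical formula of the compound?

C8H8N2O3

mol C = 10.14 / 44.01 = 0.2304; mass C = 0.2304 × 12.01 = 2.767 g
mol H = 2 × (2.076 / 18.02) = 0.2304; mass H = 0.2304 × 1.008 = 0.2323 g
mol N = 0.8069 / 14.01 = 0.05759
mass O = 5.188 − (3.806) = 1.382 g → mol O = 0.08636
Smallest is N at 0.05759 mol; normalising gives C 4.000, H 4.001, N 1.000, O 1.499
×2: C 8.00, H 8.00, N 2.00, O 3.00 → C8H8N2O3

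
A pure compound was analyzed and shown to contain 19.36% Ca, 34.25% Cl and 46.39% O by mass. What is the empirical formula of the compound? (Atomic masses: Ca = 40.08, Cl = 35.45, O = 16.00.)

CaCl2O6

Assume 100 g: 19.36 g Ca, 34.25 g Cl, 46.39 g O.
Ca: 19.36 g ÷ 40.08 g/mol = 0.483 mol
Cl: 34.25 g ÷ 35.45 g/mol = 0.9661 mol
O: 46.39 g ÷ 16.00 g/mol = 2.899 mol
Ratios (÷ 0.483): Ca 1.000, Cl 2.000, O 6.002
Ratio ≈ 1:2:6, so the empirical formula is CaCl2O6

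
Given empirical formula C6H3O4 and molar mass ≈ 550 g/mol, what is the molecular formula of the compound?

C24H12O16

Empirical-formula mass = 139.08 g/mol
n = 550 / 139.08 = 3.95 ≈ 4
Molecular formula = (C6H3O4)4 = C24H12O16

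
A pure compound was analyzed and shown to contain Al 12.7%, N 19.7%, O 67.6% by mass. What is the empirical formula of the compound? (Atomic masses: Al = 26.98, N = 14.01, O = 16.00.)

AlN3O9

Assume 100 g: 12.7 g Al, 19.7 g N, 67.6 g O.
Al: 12.7 g ÷ 26.98 g/mol = 0.4707 mol
N: 19.7 g ÷ 14.01 g/mol = 1.406 mol
O: 67.6 g ÷ 16.00 g/mol = 4.225 mol
Smallest is Al at 0.4707 mol; normalising gives Al 1.000, N 2.987, O 8.976
≈ 1:3:9 → AlN3O9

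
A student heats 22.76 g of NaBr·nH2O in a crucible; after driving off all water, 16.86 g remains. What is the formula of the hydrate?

Mass of water lost = 22.76 − 16.86 = 5.9 g → 5.9 / 18.02 = 0.3274 mol H2O
Molar mass of NaBr = 102.89 g/mol → mol NaBr = 16.86 / 102.89 = 0.1639
n = 0.3274 / 0.1639 = 2.00 ≈ 2 → NaBr·2H2O

NaBr·2H2O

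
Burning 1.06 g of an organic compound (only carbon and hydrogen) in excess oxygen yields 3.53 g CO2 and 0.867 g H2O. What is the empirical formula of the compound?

C5H6

mol C = 3.53 / 44.01 = 0.08021; mass C = 0.08021 × 12.01 = 0.9633 g
mol H = 2 × (0.867 / 18.02) = 0.09623; mass H = 0.09623 × 1.008 = 0.09700 g
Divide by the smallest (0.08021 mol C): C 1.000, H 1.200
Scaling by 5: C 5.00, H 6.00 → C5H6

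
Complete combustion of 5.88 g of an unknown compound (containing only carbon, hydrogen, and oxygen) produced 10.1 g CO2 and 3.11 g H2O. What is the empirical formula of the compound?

C4H6O3

mol C = 10.1 / 44.01 = 0.2295; mass C = 0.2295 × 12.01 = 2.756 g
mol H = 2 × (3.11 / 18.02) = 0.3452; mass H = 0.3452 × 1.008 = 0.3479 g
mass O = 5.88 − (3.104) = 2.776 g → mol O = 0.1735
Ratios (÷ 0.1735): C 1.323, H 1.990, O 1.000
Multiply by 3: C 3.97, H 5.97, O 3.00 → C4H6O3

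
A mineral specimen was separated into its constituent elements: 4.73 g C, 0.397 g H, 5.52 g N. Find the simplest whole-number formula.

n(C) = 4.73/12.01 = 0.3938, n(H) = 0.397/1.008 = 0.3938, n(N) = 5.52/14.01 = 0.394
Divide by the smallest (0.3938 mol C): C 1.000, H 1.000, N 1.000
≈ 1:1:1 → CHN

CHN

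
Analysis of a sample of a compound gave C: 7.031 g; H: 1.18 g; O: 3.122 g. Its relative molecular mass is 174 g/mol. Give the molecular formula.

Moles — C: 7.031 / 12.01 = 0.5854 mol; H: 1.18 / 1.008 = 1.171 mol; O: 3.122 / 16.00 = 0.1951 mol
Divide by the smallest (0.1951 mol O): C 3.000, H 5.999, O 1.000
→ C3H6O
Empirical-formula mass = 58.08 g/mol
n = 174 / 58.08 = 3.00 ≈ 3
Molecular formula = (C3H6O)×3 = C9H18O3

C9H18O3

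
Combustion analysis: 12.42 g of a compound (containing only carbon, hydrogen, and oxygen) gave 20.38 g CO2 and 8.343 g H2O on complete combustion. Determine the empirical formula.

mol C = 20.38 / 44.01 = 0.4631; mass C = 0.4631 × 12.01 = 5.562 g
mol H = 2 × (8.343 / 18.02) = 0.9260; mass H = 0.9260 × 1.008 = 0.9334 g
mass O = 12.42 − (6.495) = 5.925 g → mol O = 0.3703
Divide by the smallest (0.3703 mol O): C 1.250, H 2.500, O 1.000
×4: C 5.00, H 10.00, O 4.00 → C5H10O4

C5H10O4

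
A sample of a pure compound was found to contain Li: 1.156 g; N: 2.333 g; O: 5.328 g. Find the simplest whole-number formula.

LiNO2

n(Li) = 1.156/6.94 = 0.1666, n(N) = 2.333/14.01 = 0.1665, n(O) = 5.328/16.00 = 0.333
Smallest is N at 0.1665 mol; normalising gives Li 1.000, N 1.000, O 2.000
→ LiNO2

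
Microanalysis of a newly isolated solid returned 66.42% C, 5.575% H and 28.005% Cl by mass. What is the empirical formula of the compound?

C7H7Cl

Assume 100 g: 66.42 g C, 5.575 g H, 28.005 g Cl.
C: 66.42 g ÷ 12.01 g/mol = 5.53 mol
H: 5.575 g ÷ 1.008 g/mol = 5.531 mol
Cl: 28.005 g ÷ 35.45 g/mol = 0.79 mol
Ratios (÷ 0.79): C 7.001, H 7.001, Cl 1.000
→ C7H7Cl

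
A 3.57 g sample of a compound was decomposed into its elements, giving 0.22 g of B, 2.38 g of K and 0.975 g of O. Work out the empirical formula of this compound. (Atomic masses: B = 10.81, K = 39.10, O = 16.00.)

B: 0.22 g ÷ 10.81 g/mol = 0.02035 mol
K: 2.38 g ÷ 39.10 g/mol = 0.06087 mol
O: 0.975 g ÷ 16.00 g/mol = 0.06094 mol
Smallest is B at 0.02035 mol; normalising gives B 1.000, K 2.991, O 2.994
≈ 1:3:3 → BK3O3

BK3O3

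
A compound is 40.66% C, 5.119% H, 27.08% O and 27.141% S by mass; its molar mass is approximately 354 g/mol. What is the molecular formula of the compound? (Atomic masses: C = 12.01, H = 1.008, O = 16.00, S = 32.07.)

C12H18O6S3

Assume 100 g: 40.66 g C, 5.119 g H, 27.08 g O, 27.141 g S.
C: 40.66 g ÷ 12.01 g/mol = 3.386 mol
H: 5.119 g ÷ 1.008 g/mol = 5.078 mol
O: 27.08 g ÷ 16.00 g/mol = 1.692 mol
S: 27.141 g ÷ 32.07 g/mol = 0.8463 mol
Divide by the smallest (0.8463 mol S): C 4.000, H 6.001, O 2.000, S 1.000
→ C4H6O2S
Empirical-formula mass = 118.16 g/mol
n = 354 / 118.16 = 3.00 ≈ 3
Molecular formula = (C4H6O2S)×3 = C12H18O6S3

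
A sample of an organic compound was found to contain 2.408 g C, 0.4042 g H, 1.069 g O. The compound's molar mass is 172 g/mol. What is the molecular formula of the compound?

C: 2.408 g ÷ 12.01 g/mol = 0.2005 mol
H: 0.4042 g ÷ 1.008 g/mol = 0.401 mol
O: 1.069 g ÷ 16.00 g/mol = 0.06681 mol
Divide by the smallest (0.06681 mol O): C 3.001, H 6.002, O 1.000
→ C3H6O
Empirical-formula mass = 58.08 g/mol
n = 172 / 58.08 = 2.96 ≈ 3
Molecular formula = (C3H6O)×3 = C9H18O3

C9H18O3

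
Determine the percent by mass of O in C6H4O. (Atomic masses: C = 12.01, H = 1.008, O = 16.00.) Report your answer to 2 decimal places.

Molar mass = 6(12.01) + 4(1.008) + 1(16.00) = 92.092 g/mol
Mass of O per mole = 1 × 16.00 = 16.000 g
% O = 16.000 / 92.092 × 100 = 17.37%

17.37%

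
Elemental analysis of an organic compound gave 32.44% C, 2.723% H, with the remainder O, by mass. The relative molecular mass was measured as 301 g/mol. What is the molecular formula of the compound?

Assume 100 g: 32.44 g C, 2.723 g H, 64.837 g O.
C: 32.44 g ÷ 12.01 g/mol = 2.701 mol
H: 2.723 g ÷ 1.008 g/mol = 2.701 mol
O: 64.837 g ÷ 16.00 g/mol = 4.052 mol
Smallest is C at 2.701 mol; normalising gives C 1.000, H 1.000, O 1.500
Scaling by 2: C 2.00, H 2.00, O 3.00 → C2H2O3
Empirical-formula mass = 74.04 g/mol
n = 301 / 74.04 = 4.07 ≈ 4
Molecular formula = (C2H2O3)×4 = C8H8O12

C8H8O12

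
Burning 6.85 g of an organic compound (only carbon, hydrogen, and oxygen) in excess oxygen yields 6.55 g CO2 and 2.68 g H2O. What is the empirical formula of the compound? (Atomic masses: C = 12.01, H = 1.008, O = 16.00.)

mol C = 6.55 / 44.01 = 0.1488; mass C = 0.1488 × 12.01 = 1.787 g
mol H = 2 × (2.68 / 18.02) = 0.2974; mass H = 0.2974 × 1.008 = 0.2998 g
mass O = 6.85 − (2.087) = 4.763 g → mol O = 0.2977
Divide by the smallest (0.1488 mol C): C 1.000, H 1.999, O 2.000
→ CH2O2

CH2O2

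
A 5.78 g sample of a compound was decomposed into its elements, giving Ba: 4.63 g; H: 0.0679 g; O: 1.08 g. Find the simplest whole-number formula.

BaH2O2

Moles — Ba: 4.63 / 137.33 = 0.03371 mol; H: 0.0679 / 1.008 = 0.06736 mol; O: 1.08 / 16.00 = 0.0675 mol
Divide by the smallest (0.03371 mol Ba): Ba 1.000, H 1.998, O 2.002
≈ 1:2:2 → BaH2O2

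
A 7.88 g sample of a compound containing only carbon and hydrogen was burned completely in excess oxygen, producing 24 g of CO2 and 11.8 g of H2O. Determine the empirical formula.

mol C = 24 / 44.01 = 0.5453; mass C = 0.5453 × 12.01 = 6.549 g
mol H = 2 × (11.8 / 18.02) = 1.310; mass H = 1.310 × 1.008 = 1.320 g
Ratios (÷ 0.5453): C 1.000, H 2.402
Multiply by 5: C 5.00, H 12.01 → C5H12

C5H12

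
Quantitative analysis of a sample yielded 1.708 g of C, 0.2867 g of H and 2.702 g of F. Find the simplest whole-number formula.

C: 1.708 g ÷ 12.01 g/mol = 0.1422 mol
H: 0.2867 g ÷ 1.008 g/mol = 0.2844 mol
F: 2.702 g ÷ 19.00 g/mol = 0.1422 mol
Ratios (÷ 0.1422): C 1.000, H 2.000, F 1.000
≈ 1:2:1 → CH2F

CH2F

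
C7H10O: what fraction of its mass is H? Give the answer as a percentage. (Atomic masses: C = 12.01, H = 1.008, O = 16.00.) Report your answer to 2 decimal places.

9.15%

Molar mass = 7(12.01) + 10(1.008) + 1(16.00) = 110.150 g/mol
Mass of H per mole = 10 × 1.008 = 10.080 g
% H = 10.080 / 110.150 × 100 = 9.15%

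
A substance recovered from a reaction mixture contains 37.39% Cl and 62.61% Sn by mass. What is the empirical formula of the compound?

Assume 100 g: 37.39 g Cl, 62.61 g Sn.
Moles — Cl: 37.39 / 35.45 = 1.055 mol; Sn: 62.61 / 118.71 = 0.5274 mol
Ratios (÷ 0.5274): Cl 2.000, Sn 1.000
Ratio ≈ 2:1, so the empirical formula is Cl2Sn

Cl2Sn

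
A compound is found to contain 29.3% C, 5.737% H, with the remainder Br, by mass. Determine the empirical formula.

C3H7Br

Assume 100 g: 29.3 g C, 5.737 g H, 64.963 g Br.
n(C) = 29.3/12.01 = 2.44, n(H) = 5.737/1.008 = 5.691, n(Br) = 64.963/79.90 = 0.8131
Ratios (÷ 0.8131): C 3.001, H 7.000, Br 1.000
≈ 3:7:1 → C3H7Br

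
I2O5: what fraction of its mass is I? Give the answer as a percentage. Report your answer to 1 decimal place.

76.0%

Molar mass = 2(126.90) + 5(16.00) = 333.800 g/mol
Mass of I per mole = 2 × 126.90 = 253.800 g
% I = 253.800 / 333.800 × 100 = 76.0%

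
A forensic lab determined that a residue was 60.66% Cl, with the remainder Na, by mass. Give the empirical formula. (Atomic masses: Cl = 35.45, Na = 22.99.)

ClNa

Assume 100 g: 60.66 g Cl, 39.34 g Na.
Moles — Cl: 60.66 / 35.45 = 1.711 mol; Na: 39.34 / 22.99 = 1.711 mol
Divide by the smallest (1.711 mol Cl): Cl 1.000, Na 1.000
Ratio ≈ 1:1, so the empirical formula is ClNa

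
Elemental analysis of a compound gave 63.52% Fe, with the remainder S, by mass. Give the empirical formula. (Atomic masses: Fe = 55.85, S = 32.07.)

FeS

Assume 100 g: 63.52 g Fe, 36.48 g S.
n(Fe) = 63.52/55.85 = 1.137, n(S) = 36.48/32.07 = 1.138
Ratios (÷ 1.137): Fe 1.000, S 1.000
Ratio ≈ 1:1, so the empirical formula is FeS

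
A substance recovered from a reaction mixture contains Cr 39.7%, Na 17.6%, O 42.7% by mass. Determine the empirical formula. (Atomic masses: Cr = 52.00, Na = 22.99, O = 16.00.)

Cr2Na2O7

Assume 100 g: 39.7 g Cr, 17.6 g Na, 42.7 g O.
Moles — Cr: 39.7 / 52.00 = 0.7635 mol; Na: 17.6 / 22.99 = 0.7656 mol; O: 42.7 / 16.00 = 2.669 mol
Divide by the smallest (0.7635 mol Cr): Cr 1.000, Na 1.003, O 3.496
Scaling by 2: Cr 2.00, Na 2.01, O 6.99 → Cr2Na2O7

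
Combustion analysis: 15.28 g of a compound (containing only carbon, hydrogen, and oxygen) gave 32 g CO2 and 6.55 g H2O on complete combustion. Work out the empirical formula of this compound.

mol C = 32 / 44.01 = 0.7271; mass C = 0.7271 × 12.01 = 8.733 g
mol H = 2 × (6.55 / 18.02) = 0.7270; mass H = 0.7270 × 1.008 = 0.7328 g
mass O = 15.28 − (9.465) = 5.815 g → mol O = 0.3634
Ratios (÷ 0.3634): C 2.001, H 2.000, O 1.000
Ratio ≈ 2:2:1, so the empirical formula is C2H2O

C2H2O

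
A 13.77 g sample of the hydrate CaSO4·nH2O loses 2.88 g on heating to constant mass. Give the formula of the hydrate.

CaSO4·2H2O

Mass of anhydrous CaSO4 = 13.77 − 2.88 = 10.89 g
mol H2O = 2.88 / 18.02 = 0.1598
Molar mass of CaSO4 = 136.15 g/mol → mol CaSO4 = 10.89 / 136.15 = 0.07999
n = 0.1598 / 0.07999 = 2.00 ≈ 2 → CaSO4·2H2O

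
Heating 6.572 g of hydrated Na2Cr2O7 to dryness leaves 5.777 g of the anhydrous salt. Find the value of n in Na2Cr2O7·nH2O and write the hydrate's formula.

Na2Cr2O7·2H2O

Mass of water lost = 6.572 − 5.777 = 0.795 g → 0.795 / 18.02 = 0.04412 mol H2O
Molar mass of Na2Cr2O7 = 261.98 g/mol → mol Na2Cr2O7 = 5.777 / 261.98 = 0.02205
n = 0.04412 / 0.02205 = 2.00 ≈ 2 → Na2Cr2O7·2H2O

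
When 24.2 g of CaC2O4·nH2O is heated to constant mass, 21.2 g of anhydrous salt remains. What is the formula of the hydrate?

CaC2O4·H2O

Mass of water lost = 24.2 − 21.2 = 3 g → 3 / 18.02 = 0.1665 mol H2O
Molar mass of CaC2O4 = 128.10 g/mol → mol CaC2O4 = 21.2 / 128.10 = 0.1655
n = 0.1665 / 0.1655 = 1.01 ≈ 1 → CaC2O4·H2O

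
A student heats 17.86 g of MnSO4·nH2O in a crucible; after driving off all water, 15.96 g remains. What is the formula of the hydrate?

MnSO4·H2O

Mass of water lost = 17.86 − 15.96 = 1.9 g → 1.9 / 18.02 = 0.1054 mol H2O
Molar mass of MnSO4 = 151.01 g/mol → mol MnSO4 = 15.96 / 151.01 = 0.1057
n = 0.1054 / 0.1057 = 1.00 ≈ 1 → MnSO4·H2O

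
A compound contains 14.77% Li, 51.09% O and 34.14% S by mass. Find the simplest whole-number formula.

Li2O3S

Assume 100 g: 14.77 g Li, 51.09 g O, 34.14 g S.
Li: 14.77 g ÷ 6.94 g/mol = 2.128 mol
O: 51.09 g ÷ 16.00 g/mol = 3.193 mol
S: 34.14 g ÷ 32.07 g/mol = 1.065 mol
Smallest is S at 1.065 mol; normalising gives Li 1.999, O 3.000, S 1.000
Ratio ≈ 2:3:1, so the empirical formula is Li2O3S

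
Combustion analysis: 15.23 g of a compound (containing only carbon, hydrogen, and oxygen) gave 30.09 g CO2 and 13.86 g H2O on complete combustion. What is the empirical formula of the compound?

C4H9O2

mol C = 30.09 / 44.01 = 0.6837; mass C = 0.6837 × 12.01 = 8.211 g
mol H = 2 × (13.86 / 18.02) = 1.538; mass H = 1.538 × 1.008 = 1.551 g
mass O = 15.23 − (9.762) = 5.468 g → mol O = 0.3418
Divide by the smallest (0.3418 mol O): C 2.001, H 4.501, O 1.000
Multiply by 2: C 4.00, H 9.00, O 2.00 → C4H9O2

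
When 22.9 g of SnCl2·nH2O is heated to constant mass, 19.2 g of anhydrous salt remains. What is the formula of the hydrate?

Mass of water lost = 22.9 − 19.2 = 3.7 g → 3.7 / 18.02 = 0.2053 mol H2O
Molar mass of SnCl2 = 189.61 g/mol → mol SnCl2 = 19.2 / 189.61 = 0.1013
n = 0.2053 / 0.1013 = 2.03 ≈ 2 → SnCl2·2H2O

SnCl2·2H2O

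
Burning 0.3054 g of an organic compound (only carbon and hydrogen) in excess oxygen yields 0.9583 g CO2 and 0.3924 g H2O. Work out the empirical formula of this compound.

mol C = 0.9583 / 44.01 = 0.02177; mass C = 0.02177 × 12.01 = 0.2615 g
mol H = 2 × (0.3924 / 18.02) = 0.04355; mass H = 0.04355 × 1.008 = 0.04390 g
Ratios (÷ 0.02177): C 1.000, H 2.000
Ratio ≈ 1:2, so the empirical formula is CH2

CH2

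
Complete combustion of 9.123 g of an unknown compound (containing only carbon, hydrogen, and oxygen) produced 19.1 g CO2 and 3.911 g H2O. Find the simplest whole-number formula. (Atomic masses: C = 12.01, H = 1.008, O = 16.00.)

C2H2O

mol C = 19.1 / 44.01 = 0.4340; mass C = 0.4340 × 12.01 = 5.212 g
mol H = 2 × (3.911 / 18.02) = 0.4341; mass H = 0.4341 × 1.008 = 0.4375 g
mass O = 9.123 − (5.650) = 3.473 g → mol O = 0.2171
Smallest is O at 0.2171 mol; normalising gives C 1.999, H 2.000, O 1.000
≈ 2:2:1 → C2H2O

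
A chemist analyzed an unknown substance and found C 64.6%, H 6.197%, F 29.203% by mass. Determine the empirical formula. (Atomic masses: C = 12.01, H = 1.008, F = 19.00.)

Assume 100 g: 64.6 g C, 6.197 g H, 29.203 g F.
C: 64.6 g ÷ 12.01 g/mol = 5.379 mol
H: 6.197 g ÷ 1.008 g/mol = 6.148 mol
F: 29.203 g ÷ 19.00 g/mol = 1.537 mol
Divide by the smallest (1.537 mol F): C 3.500, H 4.000, F 1.000
Multiply by 2: C 7.00, H 8.00, F 2.00 → C7H8F2

C7H8F2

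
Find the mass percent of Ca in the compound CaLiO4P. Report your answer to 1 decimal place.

28.2%

Molar mass = 1(40.08) + 1(6.94) + 4(16.00) + 1(30.97) = 141.990 g/mol
Mass of Ca per mole = 1 × 40.08 = 40.080 g
% Ca = 40.080 / 141.990 × 100 = 28.2%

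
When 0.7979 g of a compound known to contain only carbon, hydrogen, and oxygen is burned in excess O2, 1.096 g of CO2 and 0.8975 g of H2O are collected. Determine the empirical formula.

CH4O

mol C = 1.096 / 44.01 = 0.02490; mass C = 0.02490 × 12.01 = 0.2991 g
mol H = 2 × (0.8975 / 18.02) = 0.09961; mass H = 0.09961 × 1.008 = 0.1004 g
mass O = 0.7979 − (0.3995) = 0.3984 g → mol O = 0.02490
Ratios (÷ 0.0249): C 1.000, H 4.000, O 1.000
Ratio ≈ 1:4:1, so the empirical formula is CH4O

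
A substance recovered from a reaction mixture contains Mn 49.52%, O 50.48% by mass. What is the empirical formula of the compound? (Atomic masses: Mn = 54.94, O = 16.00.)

Assume 100 g: 49.52 g Mn, 50.48 g O.
n(Mn) = 49.52/54.94 = 0.9013, n(O) = 50.48/16.00 = 3.155
Smallest is Mn at 0.9013 mol; normalising gives Mn 1.000, O 3.500
Multiply by 2: Mn 2.00, O 7.00 → Mn2O7

Mn2O7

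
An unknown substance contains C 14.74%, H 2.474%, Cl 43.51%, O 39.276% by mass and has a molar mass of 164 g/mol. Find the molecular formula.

C2H4Cl2O4

Assume 100 g: 14.74 g C, 2.474 g H, 43.51 g Cl, 39.276 g O.
n(C) = 14.74/12.01 = 1.227, n(H) = 2.474/1.008 = 2.454, n(Cl) = 43.51/35.45 = 1.227, n(O) = 39.276/16.00 = 2.455
Ratios (÷ 1.227): C 1.000, H 2.000, Cl 1.000, O 2.000
Ratio ≈ 1:2:1:2, so the empirical formula is CH2ClO2
Empirical-formula mass = 81.48 g/mol
n = 164 / 81.48 = 2.01 ≈ 2
Molecular formula = (CH2ClO2)×2 = C2H4Cl2O4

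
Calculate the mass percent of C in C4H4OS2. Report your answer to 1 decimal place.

Molar mass = 4(12.01) + 4(1.008) + 1(16.00) + 2(32.07) = 132.212 g/mol
Mass of C per mole = 4 × 12.01 = 48.040 g
% C = 48.040 / 132.212 × 100 = 36.3%

36.3%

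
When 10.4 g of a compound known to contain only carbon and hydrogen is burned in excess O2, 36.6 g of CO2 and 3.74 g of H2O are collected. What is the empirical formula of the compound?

C2H

mol C = 36.6 / 44.01 = 0.8316; mass C = 0.8316 × 12.01 = 9.988 g
mol H = 2 × (3.74 / 18.02) = 0.4151; mass H = 0.4151 × 1.008 = 0.4184 g
Smallest is H at 0.4151 mol; normalising gives C 2.003, H 1.000
→ C2H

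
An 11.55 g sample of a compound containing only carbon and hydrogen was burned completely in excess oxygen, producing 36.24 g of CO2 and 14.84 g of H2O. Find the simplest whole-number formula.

mol C = 36.24 / 44.01 = 0.8234; mass C = 0.8234 × 12.01 = 9.890 g
mol H = 2 × (14.84 / 18.02) = 1.647; mass H = 1.647 × 1.008 = 1.660 g
Divide by the smallest (0.8234 mol C): C 1.000, H 2.000
≈ 1:2 → CH2

CH2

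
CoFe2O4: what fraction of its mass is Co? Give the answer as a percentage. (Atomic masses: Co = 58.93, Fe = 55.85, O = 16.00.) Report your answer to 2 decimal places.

Molar mass = 1(58.93) + 2(55.85) + 4(16.00) = 234.630 g/mol
Mass of Co per mole = 1 × 58.93 = 58.930 g
% Co = 58.930 / 234.630 × 100 = 25.12%

25.12%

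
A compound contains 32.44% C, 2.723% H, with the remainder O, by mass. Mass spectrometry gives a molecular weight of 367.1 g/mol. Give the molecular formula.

Assume 100 g: 32.44 g C, 2.723 g H, 64.837 g O.
Moles — C: 32.44 / 12.01 = 2.701 mol; H: 2.723 / 1.008 = 2.701 mol; O: 64.837 / 16.00 = 4.052 mol
Smallest is C at 2.701 mol; normalising gives C 1.000, H 1.000, O 1.500
Scaling by 2: C 2.00, H 2.00, O 3.00 → C2H2O3
Empirical-formula mass = 74.04 g/mol
n = 367.1 / 74.04 = 4.96 ≈ 5
Molecular formula = (C2H2O3)×5 = C10H10O15

C10H10O15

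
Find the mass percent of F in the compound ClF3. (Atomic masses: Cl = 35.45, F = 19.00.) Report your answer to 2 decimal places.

61.65%

Molar mass = 1(35.45) + 3(19.00) = 92.450 g/mol
Mass of F per mole = 3 × 19.00 = 57.000 g
% F = 57.000 / 92.450 × 100 = 61.65%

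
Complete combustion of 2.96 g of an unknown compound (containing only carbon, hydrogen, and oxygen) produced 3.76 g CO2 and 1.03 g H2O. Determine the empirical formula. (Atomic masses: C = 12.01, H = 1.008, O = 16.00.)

mol C = 3.76 / 44.01 = 0.08544; mass C = 0.08544 × 12.01 = 1.026 g
mol H = 2 × (1.03 / 18.02) = 0.1143; mass H = 0.1143 × 1.008 = 0.1152 g
mass O = 2.96 − (1.141) = 1.819 g → mol O = 0.1137
Divide by the smallest (0.08544 mol C): C 1.000, H 1.338, O 1.330
Multiply by 3: C 3.00, H 4.01, O 3.99 → C3H4O4

C3H4O4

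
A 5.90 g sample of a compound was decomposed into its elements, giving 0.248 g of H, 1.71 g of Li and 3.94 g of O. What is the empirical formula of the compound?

Moles — H: 0.248 / 1.008 = 0.246 mol; Li: 1.71 / 6.94 = 0.2464 mol; O: 3.94 / 16.00 = 0.2462 mol
Ratios (÷ 0.246): H 1.000, Li 1.001, O 1.001
Ratio ≈ 1:1:1, so the empirical formula is HLiO

HLiO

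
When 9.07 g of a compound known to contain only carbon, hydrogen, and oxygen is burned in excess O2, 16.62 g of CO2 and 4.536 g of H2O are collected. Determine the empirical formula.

mol C = 16.62 / 44.01 = 0.3776; mass C = 0.3776 × 12.01 = 4.535 g
mol H = 2 × (4.536 / 18.02) = 0.5034; mass H = 0.5034 × 1.008 = 0.5075 g
mass O = 9.07 − (5.043) = 4.027 g → mol O = 0.2517
Ratios (÷ 0.2517): C 1.500, H 2.000, O 1.000
Multiply by 2: C 3.00, H 4.00, O 2.00 → C3H4O2

C3H4O2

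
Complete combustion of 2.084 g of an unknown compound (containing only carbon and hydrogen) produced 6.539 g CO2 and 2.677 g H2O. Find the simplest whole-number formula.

mol C = 6.539 / 44.01 = 0.1486; mass C = 0.1486 × 12.01 = 1.784 g
mol H = 2 × (2.677 / 18.02) = 0.2971; mass H = 0.2971 × 1.008 = 0.2995 g
Smallest is C at 0.1486 mol; normalising gives C 1.000, H 2.000
Ratio ≈ 1:2, so the empirical formula is CH2

CH2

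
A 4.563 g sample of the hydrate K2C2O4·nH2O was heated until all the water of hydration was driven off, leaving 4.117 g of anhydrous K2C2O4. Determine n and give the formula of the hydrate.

K2C2O4·H2O

Mass of water lost = 4.563 − 4.117 = 0.446 g → 0.446 / 18.02 = 0.02475 mol H2O
Molar mass of K2C2O4 = 166.22 g/mol → mol K2C2O4 = 4.117 / 166.22 = 0.02477
n = 0.02475 / 0.02477 = 1.00 ≈ 1 → K2C2O4·H2O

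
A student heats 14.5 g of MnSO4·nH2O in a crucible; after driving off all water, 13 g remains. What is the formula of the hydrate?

Mass of water lost = 14.5 − 13 = 1.5 g → 1.5 / 18.02 = 0.08324 mol H2O
Molar mass of MnSO4 = 151.01 g/mol → mol MnSO4 = 13 / 151.01 = 0.08609
n = 0.08324 / 0.08609 = 0.97 ≈ 1 → MnSO4·H2O

MnSO4·H2O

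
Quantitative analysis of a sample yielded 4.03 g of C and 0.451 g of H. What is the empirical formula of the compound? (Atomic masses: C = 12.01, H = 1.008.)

C3H4

n(C) = 4.03/12.01 = 0.3356, n(H) = 0.451/1.008 = 0.4474
Smallest is C at 0.3356 mol; normalising gives C 1.000, H 1.333
Multiply by 3: C 3.00, H 4.00 → C3H4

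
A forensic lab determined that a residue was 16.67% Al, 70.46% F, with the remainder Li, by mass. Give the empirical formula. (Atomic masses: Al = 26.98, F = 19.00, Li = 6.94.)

Assume 100 g: 16.67 g Al, 70.46 g F, 12.87 g Li.
Al: 16.67 g ÷ 26.98 g/mol = 0.6179 mol
F: 70.46 g ÷ 19.00 g/mol = 3.708 mol
Li: 12.87 g ÷ 6.94 g/mol = 1.854 mol
Smallest is Al at 0.6179 mol; normalising gives Al 1.000, F 6.002, Li 3.001
→ AlF6Li3

AlF6Li3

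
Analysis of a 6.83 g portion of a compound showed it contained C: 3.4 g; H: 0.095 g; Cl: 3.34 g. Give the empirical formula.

C3HCl

Moles — C: 3.4 / 12.01 = 0.2831 mol; H: 0.095 / 1.008 = 0.09425 mol; Cl: 3.34 / 35.45 = 0.09422 mol
Ratios (÷ 0.09422): C 3.005, H 1.000, Cl 1.000
Ratio ≈ 3:1:1, so the empirical formula is C3HCl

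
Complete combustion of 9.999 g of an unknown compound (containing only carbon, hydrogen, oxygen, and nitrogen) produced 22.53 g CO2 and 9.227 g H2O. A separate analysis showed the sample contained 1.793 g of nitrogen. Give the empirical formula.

C8H16N2O

mol C = 22.53 / 44.01 = 0.5119; mass C = 0.5119 × 12.01 = 6.148 g
mol H = 2 × (9.227 / 18.02) = 1.024; mass H = 1.024 × 1.008 = 1.032 g
mol N = 1.793 / 14.01 = 0.1280
mass O = 9.999 − (8.974) = 1.025 g → mol O = 0.06409
Divide by the smallest (0.06409 mol O): C 7.988, H 15.979, N 1.997, O 1.000
≈ 8:16:2:1 → C8H16N2O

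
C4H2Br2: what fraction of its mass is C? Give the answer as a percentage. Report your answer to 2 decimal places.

22.89%

Molar mass = 4(12.01) + 2(1.008) + 2(79.90) = 209.856 g/mol
Mass of C per mole = 4 × 12.01 = 48.040 g
% C = 48.040 / 209.856 × 100 = 22.89%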